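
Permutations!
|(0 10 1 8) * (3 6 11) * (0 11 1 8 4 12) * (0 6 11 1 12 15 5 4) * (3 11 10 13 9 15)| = |(0 13 9 15 5 4 3 10 8 1)(6 12)| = 10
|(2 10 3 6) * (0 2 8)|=6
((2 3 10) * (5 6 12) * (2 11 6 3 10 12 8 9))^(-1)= ((2 10 11 6 8 9)(3 12 5))^(-1)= (2 9 8 6 11 10)(3 5 12)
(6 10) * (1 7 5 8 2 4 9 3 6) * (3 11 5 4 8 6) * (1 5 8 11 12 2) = (1 7 4 9 12 2 11 8)(5 6 10) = [0, 7, 11, 3, 9, 6, 10, 4, 1, 12, 5, 8, 2]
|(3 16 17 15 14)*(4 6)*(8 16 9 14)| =|(3 9 14)(4 6)(8 16 17 15)| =12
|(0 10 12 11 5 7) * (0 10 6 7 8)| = |(0 6 7 10 12 11 5 8)| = 8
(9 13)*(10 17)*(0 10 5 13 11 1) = (0 10 17 5 13 9 11 1) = [10, 0, 2, 3, 4, 13, 6, 7, 8, 11, 17, 1, 12, 9, 14, 15, 16, 5]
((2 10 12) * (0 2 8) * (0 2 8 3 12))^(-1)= (0 10 2 8)(3 12)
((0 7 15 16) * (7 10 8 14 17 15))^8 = ((0 10 8 14 17 15 16))^8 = (0 10 8 14 17 15 16)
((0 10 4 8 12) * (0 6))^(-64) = (0 4 12)(6 10 8)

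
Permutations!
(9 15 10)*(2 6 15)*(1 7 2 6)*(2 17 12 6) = [0, 7, 1, 3, 4, 5, 15, 17, 8, 2, 9, 11, 6, 13, 14, 10, 16, 12] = (1 7 17 12 6 15 10 9 2)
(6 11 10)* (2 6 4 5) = [0, 1, 6, 3, 5, 2, 11, 7, 8, 9, 4, 10] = (2 6 11 10 4 5)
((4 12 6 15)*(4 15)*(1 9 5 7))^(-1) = (15)(1 7 5 9)(4 6 12)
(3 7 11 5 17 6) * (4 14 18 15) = [0, 1, 2, 7, 14, 17, 3, 11, 8, 9, 10, 5, 12, 13, 18, 4, 16, 6, 15] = (3 7 11 5 17 6)(4 14 18 15)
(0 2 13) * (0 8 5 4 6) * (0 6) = [2, 1, 13, 3, 0, 4, 6, 7, 5, 9, 10, 11, 12, 8] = (0 2 13 8 5 4)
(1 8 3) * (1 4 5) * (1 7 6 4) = (1 8 3)(4 5 7 6) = [0, 8, 2, 1, 5, 7, 4, 6, 3]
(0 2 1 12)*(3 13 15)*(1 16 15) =(0 2 16 15 3 13 1 12) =[2, 12, 16, 13, 4, 5, 6, 7, 8, 9, 10, 11, 0, 1, 14, 3, 15]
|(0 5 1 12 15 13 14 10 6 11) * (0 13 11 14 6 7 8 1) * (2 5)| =30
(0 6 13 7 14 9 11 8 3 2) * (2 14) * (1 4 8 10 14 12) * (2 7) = [6, 4, 0, 12, 8, 5, 13, 7, 3, 11, 14, 10, 1, 2, 9] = (0 6 13 2)(1 4 8 3 12)(9 11 10 14)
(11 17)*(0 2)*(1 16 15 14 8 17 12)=(0 2)(1 16 15 14 8 17 11 12)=[2, 16, 0, 3, 4, 5, 6, 7, 17, 9, 10, 12, 1, 13, 8, 14, 15, 11]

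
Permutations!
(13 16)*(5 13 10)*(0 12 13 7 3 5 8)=(0 12 13 16 10 8)(3 5 7)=[12, 1, 2, 5, 4, 7, 6, 3, 0, 9, 8, 11, 13, 16, 14, 15, 10]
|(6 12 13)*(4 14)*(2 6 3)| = 10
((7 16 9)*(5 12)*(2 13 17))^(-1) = (2 17 13)(5 12)(7 9 16)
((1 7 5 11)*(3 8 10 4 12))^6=((1 7 5 11)(3 8 10 4 12))^6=(1 5)(3 8 10 4 12)(7 11)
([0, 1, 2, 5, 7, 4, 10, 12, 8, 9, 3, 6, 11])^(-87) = (3 5 4 7 12 11 6 10)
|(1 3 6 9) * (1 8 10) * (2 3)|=|(1 2 3 6 9 8 10)|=7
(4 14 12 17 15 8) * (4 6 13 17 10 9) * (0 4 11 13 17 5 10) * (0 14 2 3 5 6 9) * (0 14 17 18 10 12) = (0 4 2 3 5 12 17 15 8 9 11 13 6 18 10 14) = [4, 1, 3, 5, 2, 12, 18, 7, 9, 11, 14, 13, 17, 6, 0, 8, 16, 15, 10]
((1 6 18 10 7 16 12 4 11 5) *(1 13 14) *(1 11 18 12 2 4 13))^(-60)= (18)(1 13 5 12 11 6 14)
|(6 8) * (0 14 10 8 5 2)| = |(0 14 10 8 6 5 2)| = 7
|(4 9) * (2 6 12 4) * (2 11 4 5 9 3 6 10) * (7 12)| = 8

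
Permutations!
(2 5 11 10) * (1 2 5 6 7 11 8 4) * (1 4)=(1 2 6 7 11 10 5 8)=[0, 2, 6, 3, 4, 8, 7, 11, 1, 9, 5, 10]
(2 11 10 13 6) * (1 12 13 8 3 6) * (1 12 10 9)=(1 10 8 3 6 2 11 9)(12 13)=[0, 10, 11, 6, 4, 5, 2, 7, 3, 1, 8, 9, 13, 12]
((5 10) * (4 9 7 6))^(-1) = (4 6 7 9)(5 10)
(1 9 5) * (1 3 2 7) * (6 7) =[0, 9, 6, 2, 4, 3, 7, 1, 8, 5] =(1 9 5 3 2 6 7)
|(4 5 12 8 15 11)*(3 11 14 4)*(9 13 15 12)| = 6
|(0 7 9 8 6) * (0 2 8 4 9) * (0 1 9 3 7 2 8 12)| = 30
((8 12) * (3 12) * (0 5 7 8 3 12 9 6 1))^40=((0 5 7 8 12 3 9 6 1))^40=(0 12 1 8 6 7 9 5 3)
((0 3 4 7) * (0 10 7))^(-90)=((0 3 4)(7 10))^(-90)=(10)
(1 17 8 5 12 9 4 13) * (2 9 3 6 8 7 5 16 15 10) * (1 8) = (1 17 7 5 12 3 6)(2 9 4 13 8 16 15 10) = [0, 17, 9, 6, 13, 12, 1, 5, 16, 4, 2, 11, 3, 8, 14, 10, 15, 7]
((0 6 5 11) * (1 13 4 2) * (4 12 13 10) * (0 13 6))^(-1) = (1 2 4 10)(5 6 12 13 11)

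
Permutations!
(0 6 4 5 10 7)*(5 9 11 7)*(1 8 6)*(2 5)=[1, 8, 5, 3, 9, 10, 4, 0, 6, 11, 2, 7]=(0 1 8 6 4 9 11 7)(2 5 10)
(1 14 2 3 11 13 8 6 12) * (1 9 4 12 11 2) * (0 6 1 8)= (0 6 11 13)(1 14 8)(2 3)(4 12 9)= [6, 14, 3, 2, 12, 5, 11, 7, 1, 4, 10, 13, 9, 0, 8]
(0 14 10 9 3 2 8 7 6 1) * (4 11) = (0 14 10 9 3 2 8 7 6 1)(4 11) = [14, 0, 8, 2, 11, 5, 1, 6, 7, 3, 9, 4, 12, 13, 10]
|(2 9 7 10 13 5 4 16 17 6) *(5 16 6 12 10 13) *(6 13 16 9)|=18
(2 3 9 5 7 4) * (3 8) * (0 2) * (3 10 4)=(0 2 8 10 4)(3 9 5 7)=[2, 1, 8, 9, 0, 7, 6, 3, 10, 5, 4]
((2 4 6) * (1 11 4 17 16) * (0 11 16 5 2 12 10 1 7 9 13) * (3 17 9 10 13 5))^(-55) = (0 13 12 6 4 11)(1 16 7 10)(2 5 9)(3 17)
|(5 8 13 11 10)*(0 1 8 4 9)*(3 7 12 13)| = 12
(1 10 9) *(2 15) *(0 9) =(0 9 1 10)(2 15) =[9, 10, 15, 3, 4, 5, 6, 7, 8, 1, 0, 11, 12, 13, 14, 2]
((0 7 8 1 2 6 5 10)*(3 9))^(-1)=((0 7 8 1 2 6 5 10)(3 9))^(-1)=(0 10 5 6 2 1 8 7)(3 9)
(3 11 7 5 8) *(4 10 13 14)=[0, 1, 2, 11, 10, 8, 6, 5, 3, 9, 13, 7, 12, 14, 4]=(3 11 7 5 8)(4 10 13 14)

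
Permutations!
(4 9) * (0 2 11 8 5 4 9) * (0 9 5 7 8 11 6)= (11)(0 2 6)(4 9 5)(7 8)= [2, 1, 6, 3, 9, 4, 0, 8, 7, 5, 10, 11]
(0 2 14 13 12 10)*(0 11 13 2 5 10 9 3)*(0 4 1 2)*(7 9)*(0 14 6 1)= (14)(0 5 10 11 13 12 7 9 3 4)(1 2 6)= [5, 2, 6, 4, 0, 10, 1, 9, 8, 3, 11, 13, 7, 12, 14]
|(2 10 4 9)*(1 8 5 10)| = |(1 8 5 10 4 9 2)| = 7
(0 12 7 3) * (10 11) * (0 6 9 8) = [12, 1, 2, 6, 4, 5, 9, 3, 0, 8, 11, 10, 7] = (0 12 7 3 6 9 8)(10 11)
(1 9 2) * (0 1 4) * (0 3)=(0 1 9 2 4 3)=[1, 9, 4, 0, 3, 5, 6, 7, 8, 2]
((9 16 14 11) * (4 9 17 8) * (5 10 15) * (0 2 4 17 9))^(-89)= ((0 2 4)(5 10 15)(8 17)(9 16 14 11))^(-89)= (0 2 4)(5 10 15)(8 17)(9 11 14 16)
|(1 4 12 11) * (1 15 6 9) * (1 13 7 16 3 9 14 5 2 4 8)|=40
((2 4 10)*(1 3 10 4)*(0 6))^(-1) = ((0 6)(1 3 10 2))^(-1) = (0 6)(1 2 10 3)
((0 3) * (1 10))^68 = (10)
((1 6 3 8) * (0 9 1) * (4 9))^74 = (0 6 4 3 9 8 1)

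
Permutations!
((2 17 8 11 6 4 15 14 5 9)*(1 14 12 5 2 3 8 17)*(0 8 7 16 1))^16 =(17)(0 8 11 6 4 15 12 5 9 3 7 16 1 14 2)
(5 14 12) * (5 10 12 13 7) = (5 14 13 7)(10 12) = [0, 1, 2, 3, 4, 14, 6, 5, 8, 9, 12, 11, 10, 7, 13]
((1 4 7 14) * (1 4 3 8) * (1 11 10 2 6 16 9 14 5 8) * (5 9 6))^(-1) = (1 3)(2 10 11 8 5)(4 14 9 7)(6 16)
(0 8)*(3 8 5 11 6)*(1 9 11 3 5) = (0 1 9 11 6 5 3 8) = [1, 9, 2, 8, 4, 3, 5, 7, 0, 11, 10, 6]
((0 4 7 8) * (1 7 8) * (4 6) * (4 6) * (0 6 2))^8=((0 4 8 6 2)(1 7))^8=(0 6 4 2 8)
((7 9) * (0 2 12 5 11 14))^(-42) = ((0 2 12 5 11 14)(7 9))^(-42) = (14)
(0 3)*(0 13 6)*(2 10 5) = (0 3 13 6)(2 10 5) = [3, 1, 10, 13, 4, 2, 0, 7, 8, 9, 5, 11, 12, 6]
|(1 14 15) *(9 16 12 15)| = |(1 14 9 16 12 15)| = 6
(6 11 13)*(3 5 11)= (3 5 11 13 6)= [0, 1, 2, 5, 4, 11, 3, 7, 8, 9, 10, 13, 12, 6]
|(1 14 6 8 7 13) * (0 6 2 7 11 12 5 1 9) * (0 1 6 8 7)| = |(0 8 11 12 5 6 7 13 9 1 14 2)| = 12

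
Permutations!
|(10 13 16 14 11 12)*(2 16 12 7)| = 15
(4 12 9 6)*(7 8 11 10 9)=(4 12 7 8 11 10 9 6)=[0, 1, 2, 3, 12, 5, 4, 8, 11, 6, 9, 10, 7]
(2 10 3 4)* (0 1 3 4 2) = (0 1 3 2 10 4) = [1, 3, 10, 2, 0, 5, 6, 7, 8, 9, 4]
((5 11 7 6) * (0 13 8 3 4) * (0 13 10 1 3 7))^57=(0 1 4 8 6 11 10 3 13 7 5)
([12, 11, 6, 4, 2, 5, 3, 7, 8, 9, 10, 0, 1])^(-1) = [11, 12, 4, 6, 3, 5, 2, 7, 8, 9, 10, 1, 0]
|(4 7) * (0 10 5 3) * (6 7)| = |(0 10 5 3)(4 6 7)| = 12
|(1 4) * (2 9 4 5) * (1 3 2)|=|(1 5)(2 9 4 3)|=4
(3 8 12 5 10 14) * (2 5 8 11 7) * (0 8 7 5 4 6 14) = [8, 1, 4, 11, 6, 10, 14, 2, 12, 9, 0, 5, 7, 13, 3] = (0 8 12 7 2 4 6 14 3 11 5 10)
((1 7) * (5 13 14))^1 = (1 7)(5 13 14)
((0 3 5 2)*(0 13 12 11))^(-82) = (0 5 13 11 3 2 12)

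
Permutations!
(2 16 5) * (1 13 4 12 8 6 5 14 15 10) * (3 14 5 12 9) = [0, 13, 16, 14, 9, 2, 12, 7, 6, 3, 1, 11, 8, 4, 15, 10, 5] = (1 13 4 9 3 14 15 10)(2 16 5)(6 12 8)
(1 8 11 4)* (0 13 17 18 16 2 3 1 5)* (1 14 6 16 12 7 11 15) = (0 13 17 18 12 7 11 4 5)(1 8 15)(2 3 14 6 16) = [13, 8, 3, 14, 5, 0, 16, 11, 15, 9, 10, 4, 7, 17, 6, 1, 2, 18, 12]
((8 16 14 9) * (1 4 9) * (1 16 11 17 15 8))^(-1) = (1 9 4)(8 15 17 11)(14 16)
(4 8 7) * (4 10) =[0, 1, 2, 3, 8, 5, 6, 10, 7, 9, 4] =(4 8 7 10)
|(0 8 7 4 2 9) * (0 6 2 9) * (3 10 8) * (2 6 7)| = |(0 3 10 8 2)(4 9 7)| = 15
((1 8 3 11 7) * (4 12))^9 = (1 7 11 3 8)(4 12)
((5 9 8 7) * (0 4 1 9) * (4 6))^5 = ((0 6 4 1 9 8 7 5))^5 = (0 8 4 5 9 6 7 1)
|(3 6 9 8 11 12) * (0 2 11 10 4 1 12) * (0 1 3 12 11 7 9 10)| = 20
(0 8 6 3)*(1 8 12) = (0 12 1 8 6 3) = [12, 8, 2, 0, 4, 5, 3, 7, 6, 9, 10, 11, 1]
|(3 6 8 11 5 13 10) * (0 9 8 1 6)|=|(0 9 8 11 5 13 10 3)(1 6)|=8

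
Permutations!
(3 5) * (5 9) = [0, 1, 2, 9, 4, 3, 6, 7, 8, 5] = (3 9 5)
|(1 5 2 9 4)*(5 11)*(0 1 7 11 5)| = 8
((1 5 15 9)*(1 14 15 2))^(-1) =((1 5 2)(9 14 15))^(-1) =(1 2 5)(9 15 14)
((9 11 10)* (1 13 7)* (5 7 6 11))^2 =(1 6 10 5)(7 13 11 9)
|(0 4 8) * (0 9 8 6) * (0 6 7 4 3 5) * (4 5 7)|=4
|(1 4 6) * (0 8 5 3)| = 12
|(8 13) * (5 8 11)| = 4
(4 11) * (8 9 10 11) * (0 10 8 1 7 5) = (0 10 11 4 1 7 5)(8 9) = [10, 7, 2, 3, 1, 0, 6, 5, 9, 8, 11, 4]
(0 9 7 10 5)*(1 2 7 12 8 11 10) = [9, 2, 7, 3, 4, 0, 6, 1, 11, 12, 5, 10, 8] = (0 9 12 8 11 10 5)(1 2 7)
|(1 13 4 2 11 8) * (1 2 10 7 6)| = |(1 13 4 10 7 6)(2 11 8)| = 6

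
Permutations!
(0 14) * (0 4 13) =(0 14 4 13) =[14, 1, 2, 3, 13, 5, 6, 7, 8, 9, 10, 11, 12, 0, 4]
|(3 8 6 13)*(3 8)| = |(6 13 8)| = 3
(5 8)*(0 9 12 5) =[9, 1, 2, 3, 4, 8, 6, 7, 0, 12, 10, 11, 5] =(0 9 12 5 8)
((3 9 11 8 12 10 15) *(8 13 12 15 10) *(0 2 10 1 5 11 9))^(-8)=(0 1 13 15 2 5 12 3 10 11 8)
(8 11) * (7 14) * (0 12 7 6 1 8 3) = (0 12 7 14 6 1 8 11 3) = [12, 8, 2, 0, 4, 5, 1, 14, 11, 9, 10, 3, 7, 13, 6]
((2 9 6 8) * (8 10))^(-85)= (10)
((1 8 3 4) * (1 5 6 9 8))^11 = ((3 4 5 6 9 8))^11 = (3 8 9 6 5 4)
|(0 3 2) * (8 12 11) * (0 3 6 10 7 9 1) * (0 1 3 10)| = 30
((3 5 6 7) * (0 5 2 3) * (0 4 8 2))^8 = (8)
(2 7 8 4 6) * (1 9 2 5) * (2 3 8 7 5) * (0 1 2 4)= [1, 9, 5, 8, 6, 2, 4, 7, 0, 3]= (0 1 9 3 8)(2 5)(4 6)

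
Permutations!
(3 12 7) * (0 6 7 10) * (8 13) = (0 6 7 3 12 10)(8 13) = [6, 1, 2, 12, 4, 5, 7, 3, 13, 9, 0, 11, 10, 8]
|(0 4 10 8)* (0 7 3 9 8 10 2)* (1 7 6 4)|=|(10)(0 1 7 3 9 8 6 4 2)|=9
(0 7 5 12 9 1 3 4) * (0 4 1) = (0 7 5 12 9)(1 3) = [7, 3, 2, 1, 4, 12, 6, 5, 8, 0, 10, 11, 9]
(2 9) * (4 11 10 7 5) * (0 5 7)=(0 5 4 11 10)(2 9)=[5, 1, 9, 3, 11, 4, 6, 7, 8, 2, 0, 10]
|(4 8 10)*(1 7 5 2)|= |(1 7 5 2)(4 8 10)|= 12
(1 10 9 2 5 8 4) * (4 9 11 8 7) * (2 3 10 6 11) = (1 6 11 8 9 3 10 2 5 7 4) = [0, 6, 5, 10, 1, 7, 11, 4, 9, 3, 2, 8]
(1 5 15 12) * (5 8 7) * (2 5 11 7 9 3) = [0, 8, 5, 2, 4, 15, 6, 11, 9, 3, 10, 7, 1, 13, 14, 12] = (1 8 9 3 2 5 15 12)(7 11)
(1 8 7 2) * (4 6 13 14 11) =(1 8 7 2)(4 6 13 14 11) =[0, 8, 1, 3, 6, 5, 13, 2, 7, 9, 10, 4, 12, 14, 11]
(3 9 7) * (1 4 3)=(1 4 3 9 7)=[0, 4, 2, 9, 3, 5, 6, 1, 8, 7]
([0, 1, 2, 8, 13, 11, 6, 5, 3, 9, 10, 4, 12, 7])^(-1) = (3 8)(4 11 5 7 13)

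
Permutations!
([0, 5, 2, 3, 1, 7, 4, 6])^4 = [0, 4, 2, 3, 6, 1, 7, 5]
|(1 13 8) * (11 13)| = |(1 11 13 8)| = 4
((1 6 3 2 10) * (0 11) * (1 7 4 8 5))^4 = (11)(1 10 5 2 8 3 4 6 7)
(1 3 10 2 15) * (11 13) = (1 3 10 2 15)(11 13) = [0, 3, 15, 10, 4, 5, 6, 7, 8, 9, 2, 13, 12, 11, 14, 1]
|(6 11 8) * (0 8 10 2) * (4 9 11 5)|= 9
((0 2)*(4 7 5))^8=((0 2)(4 7 5))^8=(4 5 7)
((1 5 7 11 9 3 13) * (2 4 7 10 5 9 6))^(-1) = (1 13 3 9)(2 6 11 7 4)(5 10)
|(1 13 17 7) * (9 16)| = 4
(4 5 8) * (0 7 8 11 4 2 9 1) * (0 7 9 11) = (0 9 1 7 8 2 11 4 5) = [9, 7, 11, 3, 5, 0, 6, 8, 2, 1, 10, 4]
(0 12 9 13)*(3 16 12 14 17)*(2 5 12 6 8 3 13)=(0 14 17 13)(2 5 12 9)(3 16 6 8)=[14, 1, 5, 16, 4, 12, 8, 7, 3, 2, 10, 11, 9, 0, 17, 15, 6, 13]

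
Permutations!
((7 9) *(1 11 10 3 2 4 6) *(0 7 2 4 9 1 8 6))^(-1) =((0 7 1 11 10 3 4)(2 9)(6 8))^(-1) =(0 4 3 10 11 1 7)(2 9)(6 8)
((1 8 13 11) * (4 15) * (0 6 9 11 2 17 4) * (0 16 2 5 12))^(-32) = (0 1 12 11 5 9 13 6 8)(2 15 17 16 4)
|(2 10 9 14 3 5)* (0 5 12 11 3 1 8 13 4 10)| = |(0 5 2)(1 8 13 4 10 9 14)(3 12 11)| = 21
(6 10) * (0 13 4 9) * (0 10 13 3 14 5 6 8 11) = (0 3 14 5 6 13 4 9 10 8 11) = [3, 1, 2, 14, 9, 6, 13, 7, 11, 10, 8, 0, 12, 4, 5]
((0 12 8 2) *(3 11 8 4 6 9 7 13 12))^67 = (0 11 2 3 8)(4 6 9 7 13 12) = ((0 3 11 8 2)(4 6 9 7 13 12))^67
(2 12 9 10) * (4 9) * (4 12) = (12)(2 4 9 10) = [0, 1, 4, 3, 9, 5, 6, 7, 8, 10, 2, 11, 12]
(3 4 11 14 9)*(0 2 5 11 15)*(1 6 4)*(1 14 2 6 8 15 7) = (0 6 4 7 1 8 15)(2 5 11)(3 14 9) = [6, 8, 5, 14, 7, 11, 4, 1, 15, 3, 10, 2, 12, 13, 9, 0]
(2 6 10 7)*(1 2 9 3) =(1 2 6 10 7 9 3) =[0, 2, 6, 1, 4, 5, 10, 9, 8, 3, 7]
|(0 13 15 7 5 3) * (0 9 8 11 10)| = 10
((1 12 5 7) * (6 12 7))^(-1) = ((1 7)(5 6 12))^(-1) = (1 7)(5 12 6)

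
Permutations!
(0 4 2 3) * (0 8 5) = (0 4 2 3 8 5) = [4, 1, 3, 8, 2, 0, 6, 7, 5]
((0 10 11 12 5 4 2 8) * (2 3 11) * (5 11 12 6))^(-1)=((0 10 2 8)(3 12 11 6 5 4))^(-1)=(0 8 2 10)(3 4 5 6 11 12)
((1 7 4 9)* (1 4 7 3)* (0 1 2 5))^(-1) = (0 5 2 3 1)(4 9)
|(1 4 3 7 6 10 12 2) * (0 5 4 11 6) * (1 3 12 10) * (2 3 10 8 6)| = |(0 5 4 12 3 7)(1 11 2 10 8 6)| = 6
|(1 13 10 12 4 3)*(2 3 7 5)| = 9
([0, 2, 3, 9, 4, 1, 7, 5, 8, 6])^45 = [0, 9, 6, 7, 4, 3, 1, 2, 8, 5]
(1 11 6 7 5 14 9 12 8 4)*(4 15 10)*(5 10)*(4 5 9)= [0, 11, 2, 3, 1, 14, 7, 10, 15, 12, 5, 6, 8, 13, 4, 9]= (1 11 6 7 10 5 14 4)(8 15 9 12)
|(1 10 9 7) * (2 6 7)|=|(1 10 9 2 6 7)|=6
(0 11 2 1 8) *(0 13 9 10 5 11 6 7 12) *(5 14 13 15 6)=(0 5 11 2 1 8 15 6 7 12)(9 10 14 13)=[5, 8, 1, 3, 4, 11, 7, 12, 15, 10, 14, 2, 0, 9, 13, 6]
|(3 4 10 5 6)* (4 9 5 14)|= |(3 9 5 6)(4 10 14)|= 12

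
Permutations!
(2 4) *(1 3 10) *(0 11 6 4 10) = [11, 3, 10, 0, 2, 5, 4, 7, 8, 9, 1, 6] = (0 11 6 4 2 10 1 3)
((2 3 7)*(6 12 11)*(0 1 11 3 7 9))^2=((0 1 11 6 12 3 9)(2 7))^2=(0 11 12 9 1 6 3)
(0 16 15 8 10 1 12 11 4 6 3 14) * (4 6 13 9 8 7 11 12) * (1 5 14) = [16, 4, 2, 1, 13, 14, 3, 11, 10, 8, 5, 6, 12, 9, 0, 7, 15] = (0 16 15 7 11 6 3 1 4 13 9 8 10 5 14)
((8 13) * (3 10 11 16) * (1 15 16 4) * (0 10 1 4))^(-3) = (1 15 16 3)(8 13)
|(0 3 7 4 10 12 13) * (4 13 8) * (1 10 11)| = 12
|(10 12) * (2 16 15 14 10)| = 6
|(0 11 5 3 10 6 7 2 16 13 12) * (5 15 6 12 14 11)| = 40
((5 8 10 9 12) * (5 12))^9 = (12)(5 8 10 9)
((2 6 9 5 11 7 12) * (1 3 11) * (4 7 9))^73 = (1 9 3 5 11)(2 7 6 12 4)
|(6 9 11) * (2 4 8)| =|(2 4 8)(6 9 11)| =3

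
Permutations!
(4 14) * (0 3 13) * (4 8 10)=(0 3 13)(4 14 8 10)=[3, 1, 2, 13, 14, 5, 6, 7, 10, 9, 4, 11, 12, 0, 8]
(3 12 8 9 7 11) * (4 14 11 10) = [0, 1, 2, 12, 14, 5, 6, 10, 9, 7, 4, 3, 8, 13, 11] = (3 12 8 9 7 10 4 14 11)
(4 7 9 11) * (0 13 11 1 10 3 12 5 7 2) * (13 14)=[14, 10, 0, 12, 2, 7, 6, 9, 8, 1, 3, 4, 5, 11, 13]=(0 14 13 11 4 2)(1 10 3 12 5 7 9)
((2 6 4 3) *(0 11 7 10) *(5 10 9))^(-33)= ((0 11 7 9 5 10)(2 6 4 3))^(-33)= (0 9)(2 3 4 6)(5 11)(7 10)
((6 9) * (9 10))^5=(6 9 10)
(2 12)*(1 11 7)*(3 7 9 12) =(1 11 9 12 2 3 7) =[0, 11, 3, 7, 4, 5, 6, 1, 8, 12, 10, 9, 2]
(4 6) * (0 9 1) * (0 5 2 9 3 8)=(0 3 8)(1 5 2 9)(4 6)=[3, 5, 9, 8, 6, 2, 4, 7, 0, 1]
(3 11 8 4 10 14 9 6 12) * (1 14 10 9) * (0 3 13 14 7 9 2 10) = (0 3 11 8 4 2 10)(1 7 9 6 12 13 14) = [3, 7, 10, 11, 2, 5, 12, 9, 4, 6, 0, 8, 13, 14, 1]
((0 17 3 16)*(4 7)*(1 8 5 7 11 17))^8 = (0 3 11 7 8)(1 16 17 4 5)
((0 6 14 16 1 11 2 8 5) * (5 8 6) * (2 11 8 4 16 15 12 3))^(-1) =(0 5)(1 16 4 8)(2 3 12 15 14 6)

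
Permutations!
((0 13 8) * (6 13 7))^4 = ((0 7 6 13 8))^4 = (0 8 13 6 7)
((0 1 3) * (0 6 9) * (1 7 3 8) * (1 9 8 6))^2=(0 3 6 9 7 1 8)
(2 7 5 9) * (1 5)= [0, 5, 7, 3, 4, 9, 6, 1, 8, 2]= (1 5 9 2 7)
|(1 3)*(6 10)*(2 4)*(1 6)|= |(1 3 6 10)(2 4)|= 4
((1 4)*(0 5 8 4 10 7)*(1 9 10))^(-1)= ((0 5 8 4 9 10 7))^(-1)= (0 7 10 9 4 8 5)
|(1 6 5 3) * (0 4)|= 4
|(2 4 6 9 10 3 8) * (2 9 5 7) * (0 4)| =12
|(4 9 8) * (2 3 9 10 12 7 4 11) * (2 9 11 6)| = 12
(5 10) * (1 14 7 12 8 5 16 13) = (1 14 7 12 8 5 10 16 13) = [0, 14, 2, 3, 4, 10, 6, 12, 5, 9, 16, 11, 8, 1, 7, 15, 13]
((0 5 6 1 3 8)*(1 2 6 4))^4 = (0 3 4)(1 5 8)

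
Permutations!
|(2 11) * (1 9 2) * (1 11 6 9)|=3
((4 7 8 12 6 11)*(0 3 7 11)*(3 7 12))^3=(0 3)(4 11)(6 8)(7 12)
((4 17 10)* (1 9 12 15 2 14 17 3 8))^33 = ((1 9 12 15 2 14 17 10 4 3 8))^33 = (17)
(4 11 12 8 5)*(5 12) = [0, 1, 2, 3, 11, 4, 6, 7, 12, 9, 10, 5, 8] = (4 11 5)(8 12)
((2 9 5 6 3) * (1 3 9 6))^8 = ((1 3 2 6 9 5))^8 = (1 2 9)(3 6 5)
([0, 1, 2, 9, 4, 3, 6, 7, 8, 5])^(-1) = (3 5 9)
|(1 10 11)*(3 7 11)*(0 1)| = 6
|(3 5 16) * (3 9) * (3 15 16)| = |(3 5)(9 15 16)| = 6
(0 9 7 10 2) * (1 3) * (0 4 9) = (1 3)(2 4 9 7 10) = [0, 3, 4, 1, 9, 5, 6, 10, 8, 7, 2]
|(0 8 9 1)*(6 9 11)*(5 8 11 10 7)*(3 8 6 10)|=8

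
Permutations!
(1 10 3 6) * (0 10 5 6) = (0 10 3)(1 5 6) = [10, 5, 2, 0, 4, 6, 1, 7, 8, 9, 3]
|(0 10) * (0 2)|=|(0 10 2)|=3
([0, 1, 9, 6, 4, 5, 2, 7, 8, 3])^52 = (9)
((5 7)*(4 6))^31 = ((4 6)(5 7))^31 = (4 6)(5 7)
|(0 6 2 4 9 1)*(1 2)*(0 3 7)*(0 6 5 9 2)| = 12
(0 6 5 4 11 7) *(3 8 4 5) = [6, 1, 2, 8, 11, 5, 3, 0, 4, 9, 10, 7] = (0 6 3 8 4 11 7)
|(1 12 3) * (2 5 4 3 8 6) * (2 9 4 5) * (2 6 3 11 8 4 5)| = 12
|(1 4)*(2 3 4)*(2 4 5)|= |(1 4)(2 3 5)|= 6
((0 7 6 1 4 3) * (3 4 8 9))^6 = ((0 7 6 1 8 9 3))^6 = (0 3 9 8 1 6 7)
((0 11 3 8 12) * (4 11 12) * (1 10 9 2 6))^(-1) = ((0 12)(1 10 9 2 6)(3 8 4 11))^(-1) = (0 12)(1 6 2 9 10)(3 11 4 8)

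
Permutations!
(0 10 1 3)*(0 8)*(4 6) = [10, 3, 2, 8, 6, 5, 4, 7, 0, 9, 1] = (0 10 1 3 8)(4 6)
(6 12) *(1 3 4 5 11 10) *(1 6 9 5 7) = (1 3 4 7)(5 11 10 6 12 9) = [0, 3, 2, 4, 7, 11, 12, 1, 8, 5, 6, 10, 9]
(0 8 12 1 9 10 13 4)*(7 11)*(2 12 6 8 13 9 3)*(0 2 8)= (0 13 4 2 12 1 3 8 6)(7 11)(9 10)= [13, 3, 12, 8, 2, 5, 0, 11, 6, 10, 9, 7, 1, 4]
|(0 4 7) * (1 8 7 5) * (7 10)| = 7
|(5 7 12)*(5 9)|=4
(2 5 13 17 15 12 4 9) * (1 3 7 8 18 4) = (1 3 7 8 18 4 9 2 5 13 17 15 12) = [0, 3, 5, 7, 9, 13, 6, 8, 18, 2, 10, 11, 1, 17, 14, 12, 16, 15, 4]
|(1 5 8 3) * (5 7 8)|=4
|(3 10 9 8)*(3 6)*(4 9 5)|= 7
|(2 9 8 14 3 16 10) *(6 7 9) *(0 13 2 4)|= 12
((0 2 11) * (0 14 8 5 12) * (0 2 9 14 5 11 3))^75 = (0 8 12)(2 9 11)(3 14 5) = ((0 9 14 8 11 5 12 2 3))^75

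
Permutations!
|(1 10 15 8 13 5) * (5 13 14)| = 6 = |(1 10 15 8 14 5)|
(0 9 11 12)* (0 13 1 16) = (0 9 11 12 13 1 16) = [9, 16, 2, 3, 4, 5, 6, 7, 8, 11, 10, 12, 13, 1, 14, 15, 0]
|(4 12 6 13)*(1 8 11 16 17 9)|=|(1 8 11 16 17 9)(4 12 6 13)|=12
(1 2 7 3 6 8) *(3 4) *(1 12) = (1 2 7 4 3 6 8 12) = [0, 2, 7, 6, 3, 5, 8, 4, 12, 9, 10, 11, 1]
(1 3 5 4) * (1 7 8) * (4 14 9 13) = [0, 3, 2, 5, 7, 14, 6, 8, 1, 13, 10, 11, 12, 4, 9] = (1 3 5 14 9 13 4 7 8)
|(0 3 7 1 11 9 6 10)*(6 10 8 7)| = |(0 3 6 8 7 1 11 9 10)| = 9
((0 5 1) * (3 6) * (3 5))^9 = ((0 3 6 5 1))^9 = (0 1 5 6 3)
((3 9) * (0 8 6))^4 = ((0 8 6)(3 9))^4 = (9)(0 8 6)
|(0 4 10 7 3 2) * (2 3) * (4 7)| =6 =|(0 7 2)(4 10)|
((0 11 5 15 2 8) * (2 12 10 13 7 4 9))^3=((0 11 5 15 12 10 13 7 4 9 2 8))^3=(0 15 13 9)(2 11 12 7)(4 8 5 10)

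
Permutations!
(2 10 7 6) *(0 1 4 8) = (0 1 4 8)(2 10 7 6) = [1, 4, 10, 3, 8, 5, 2, 6, 0, 9, 7]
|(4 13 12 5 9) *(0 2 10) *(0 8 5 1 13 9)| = |(0 2 10 8 5)(1 13 12)(4 9)| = 30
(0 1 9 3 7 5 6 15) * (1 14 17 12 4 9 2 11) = (0 14 17 12 4 9 3 7 5 6 15)(1 2 11) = [14, 2, 11, 7, 9, 6, 15, 5, 8, 3, 10, 1, 4, 13, 17, 0, 16, 12]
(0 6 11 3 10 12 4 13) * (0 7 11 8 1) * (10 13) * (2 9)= [6, 0, 9, 13, 10, 5, 8, 11, 1, 2, 12, 3, 4, 7]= (0 6 8 1)(2 9)(3 13 7 11)(4 10 12)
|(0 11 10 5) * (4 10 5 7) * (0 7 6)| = 7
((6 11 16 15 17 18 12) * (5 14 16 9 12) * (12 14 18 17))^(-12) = (18)(6 9 16 12 11 14 15)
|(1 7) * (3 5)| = |(1 7)(3 5)| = 2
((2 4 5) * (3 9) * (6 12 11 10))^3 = (3 9)(6 10 11 12)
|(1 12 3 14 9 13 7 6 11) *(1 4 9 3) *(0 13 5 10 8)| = |(0 13 7 6 11 4 9 5 10 8)(1 12)(3 14)| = 10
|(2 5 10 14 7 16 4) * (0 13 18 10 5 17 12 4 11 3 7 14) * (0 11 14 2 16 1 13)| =|(1 13 18 10 11 3 7)(2 17 12 4 16 14)| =42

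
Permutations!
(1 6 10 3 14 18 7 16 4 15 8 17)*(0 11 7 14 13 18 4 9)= (0 11 7 16 9)(1 6 10 3 13 18 14 4 15 8 17)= [11, 6, 2, 13, 15, 5, 10, 16, 17, 0, 3, 7, 12, 18, 4, 8, 9, 1, 14]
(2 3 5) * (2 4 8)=(2 3 5 4 8)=[0, 1, 3, 5, 8, 4, 6, 7, 2]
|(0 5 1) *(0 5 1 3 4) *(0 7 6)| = 7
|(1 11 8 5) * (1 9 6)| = |(1 11 8 5 9 6)| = 6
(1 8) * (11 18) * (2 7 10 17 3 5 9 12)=(1 8)(2 7 10 17 3 5 9 12)(11 18)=[0, 8, 7, 5, 4, 9, 6, 10, 1, 12, 17, 18, 2, 13, 14, 15, 16, 3, 11]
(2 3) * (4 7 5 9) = (2 3)(4 7 5 9) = [0, 1, 3, 2, 7, 9, 6, 5, 8, 4]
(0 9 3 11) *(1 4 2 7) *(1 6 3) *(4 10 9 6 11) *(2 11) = [6, 10, 7, 4, 11, 5, 3, 2, 8, 1, 9, 0] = (0 6 3 4 11)(1 10 9)(2 7)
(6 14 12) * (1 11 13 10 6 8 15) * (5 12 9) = (1 11 13 10 6 14 9 5 12 8 15) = [0, 11, 2, 3, 4, 12, 14, 7, 15, 5, 6, 13, 8, 10, 9, 1]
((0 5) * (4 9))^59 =((0 5)(4 9))^59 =(0 5)(4 9)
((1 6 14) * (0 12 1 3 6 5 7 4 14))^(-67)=((0 12 1 5 7 4 14 3 6))^(-67)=(0 4 12 14 1 3 5 6 7)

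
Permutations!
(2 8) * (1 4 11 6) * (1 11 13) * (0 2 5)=(0 2 8 5)(1 4 13)(6 11)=[2, 4, 8, 3, 13, 0, 11, 7, 5, 9, 10, 6, 12, 1]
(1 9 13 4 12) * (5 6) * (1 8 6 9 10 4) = (1 10 4 12 8 6 5 9 13) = [0, 10, 2, 3, 12, 9, 5, 7, 6, 13, 4, 11, 8, 1]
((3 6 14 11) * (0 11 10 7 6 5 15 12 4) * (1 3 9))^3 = ((0 11 9 1 3 5 15 12 4)(6 14 10 7))^3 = (0 1 15)(3 12 11)(4 9 5)(6 7 10 14)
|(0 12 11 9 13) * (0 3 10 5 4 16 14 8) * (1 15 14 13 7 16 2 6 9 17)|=|(0 12 11 17 1 15 14 8)(2 6 9 7 16 13 3 10 5 4)|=40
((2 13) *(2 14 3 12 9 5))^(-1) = (2 5 9 12 3 14 13)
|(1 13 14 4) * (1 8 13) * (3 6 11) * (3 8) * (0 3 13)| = 15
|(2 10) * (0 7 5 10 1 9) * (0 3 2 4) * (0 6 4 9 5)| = 6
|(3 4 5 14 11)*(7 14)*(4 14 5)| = 6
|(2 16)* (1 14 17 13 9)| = 10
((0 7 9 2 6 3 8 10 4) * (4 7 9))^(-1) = (0 4 7 10 8 3 6 2 9)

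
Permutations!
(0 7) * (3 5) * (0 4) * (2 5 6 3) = (0 7 4)(2 5)(3 6) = [7, 1, 5, 6, 0, 2, 3, 4]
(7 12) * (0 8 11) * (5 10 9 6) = (0 8 11)(5 10 9 6)(7 12) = [8, 1, 2, 3, 4, 10, 5, 12, 11, 6, 9, 0, 7]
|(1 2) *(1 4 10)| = 4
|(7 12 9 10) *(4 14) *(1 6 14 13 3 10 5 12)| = 24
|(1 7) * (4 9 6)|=6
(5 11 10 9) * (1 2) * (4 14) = [0, 2, 1, 3, 14, 11, 6, 7, 8, 5, 9, 10, 12, 13, 4] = (1 2)(4 14)(5 11 10 9)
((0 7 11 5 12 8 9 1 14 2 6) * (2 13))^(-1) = (0 6 2 13 14 1 9 8 12 5 11 7)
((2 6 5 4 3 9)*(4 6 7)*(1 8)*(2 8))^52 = (1 4 8 7 9 2 3)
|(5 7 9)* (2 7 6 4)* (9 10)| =|(2 7 10 9 5 6 4)| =7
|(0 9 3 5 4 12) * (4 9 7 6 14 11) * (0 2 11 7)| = |(2 11 4 12)(3 5 9)(6 14 7)| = 12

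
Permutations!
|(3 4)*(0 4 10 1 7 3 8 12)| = 4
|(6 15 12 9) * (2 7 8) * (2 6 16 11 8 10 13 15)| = 11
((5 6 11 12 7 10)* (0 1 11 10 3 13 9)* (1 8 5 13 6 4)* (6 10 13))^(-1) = ((0 8 5 4 1 11 12 7 3 10 6 13 9))^(-1) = (0 9 13 6 10 3 7 12 11 1 4 5 8)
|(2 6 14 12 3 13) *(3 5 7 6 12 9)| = 9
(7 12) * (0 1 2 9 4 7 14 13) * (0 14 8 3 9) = [1, 2, 0, 9, 7, 5, 6, 12, 3, 4, 10, 11, 8, 14, 13] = (0 1 2)(3 9 4 7 12 8)(13 14)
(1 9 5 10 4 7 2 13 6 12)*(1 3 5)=(1 9)(2 13 6 12 3 5 10 4 7)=[0, 9, 13, 5, 7, 10, 12, 2, 8, 1, 4, 11, 3, 6]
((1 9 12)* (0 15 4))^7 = (0 15 4)(1 9 12)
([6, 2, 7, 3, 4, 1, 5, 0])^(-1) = (0 7 2 1 5 6)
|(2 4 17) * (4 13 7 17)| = |(2 13 7 17)| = 4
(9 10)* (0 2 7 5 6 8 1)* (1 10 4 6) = (0 2 7 5 1)(4 6 8 10 9) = [2, 0, 7, 3, 6, 1, 8, 5, 10, 4, 9]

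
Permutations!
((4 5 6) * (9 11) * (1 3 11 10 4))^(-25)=((1 3 11 9 10 4 5 6))^(-25)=(1 6 5 4 10 9 11 3)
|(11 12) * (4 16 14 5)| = 4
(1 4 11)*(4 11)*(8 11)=[0, 8, 2, 3, 4, 5, 6, 7, 11, 9, 10, 1]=(1 8 11)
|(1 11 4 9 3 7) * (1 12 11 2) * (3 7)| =|(1 2)(4 9 7 12 11)| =10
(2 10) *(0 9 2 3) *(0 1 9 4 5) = (0 4 5)(1 9 2 10 3) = [4, 9, 10, 1, 5, 0, 6, 7, 8, 2, 3]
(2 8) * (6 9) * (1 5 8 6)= (1 5 8 2 6 9)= [0, 5, 6, 3, 4, 8, 9, 7, 2, 1]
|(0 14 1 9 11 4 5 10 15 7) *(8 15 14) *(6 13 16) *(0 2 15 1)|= |(0 8 1 9 11 4 5 10 14)(2 15 7)(6 13 16)|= 9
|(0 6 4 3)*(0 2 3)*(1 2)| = 3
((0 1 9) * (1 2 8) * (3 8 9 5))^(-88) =((0 2 9)(1 5 3 8))^(-88) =(0 9 2)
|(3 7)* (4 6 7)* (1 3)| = |(1 3 4 6 7)| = 5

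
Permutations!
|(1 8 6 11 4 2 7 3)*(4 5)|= |(1 8 6 11 5 4 2 7 3)|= 9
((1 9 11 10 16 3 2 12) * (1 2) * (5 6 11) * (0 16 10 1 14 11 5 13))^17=((0 16 3 14 11 1 9 13)(2 12)(5 6))^17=(0 16 3 14 11 1 9 13)(2 12)(5 6)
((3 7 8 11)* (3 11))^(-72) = (11)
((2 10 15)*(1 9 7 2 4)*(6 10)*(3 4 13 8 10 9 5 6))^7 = (1 4 3 2 7 9 6 5)(8 13 15 10)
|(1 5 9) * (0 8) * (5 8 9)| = 4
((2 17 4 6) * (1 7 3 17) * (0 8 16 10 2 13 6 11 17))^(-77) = (0 10 7 8 2 3 16 1)(4 11 17)(6 13)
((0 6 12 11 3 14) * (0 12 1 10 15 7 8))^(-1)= ((0 6 1 10 15 7 8)(3 14 12 11))^(-1)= (0 8 7 15 10 1 6)(3 11 12 14)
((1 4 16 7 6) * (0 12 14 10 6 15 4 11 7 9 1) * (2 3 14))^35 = ((0 12 2 3 14 10 6)(1 11 7 15 4 16 9))^35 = (16)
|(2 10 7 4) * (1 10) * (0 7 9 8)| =|(0 7 4 2 1 10 9 8)| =8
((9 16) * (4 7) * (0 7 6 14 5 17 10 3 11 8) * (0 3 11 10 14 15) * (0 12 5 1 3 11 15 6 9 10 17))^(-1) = (0 5 12 15 10 16 9 4 7)(1 14 17 3)(8 11)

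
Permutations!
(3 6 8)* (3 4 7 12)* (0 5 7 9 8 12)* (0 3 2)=(0 5 7 3 6 12 2)(4 9 8)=[5, 1, 0, 6, 9, 7, 12, 3, 4, 8, 10, 11, 2]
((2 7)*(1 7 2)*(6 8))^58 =(8)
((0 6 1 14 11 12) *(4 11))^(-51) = ((0 6 1 14 4 11 12))^(-51) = (0 11 14 6 12 4 1)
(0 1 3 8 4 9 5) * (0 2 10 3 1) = (2 10 3 8 4 9 5) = [0, 1, 10, 8, 9, 2, 6, 7, 4, 5, 3]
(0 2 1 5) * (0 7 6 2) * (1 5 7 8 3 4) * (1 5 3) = (1 7 6 2 3 4 5 8) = [0, 7, 3, 4, 5, 8, 2, 6, 1]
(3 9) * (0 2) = [2, 1, 0, 9, 4, 5, 6, 7, 8, 3] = (0 2)(3 9)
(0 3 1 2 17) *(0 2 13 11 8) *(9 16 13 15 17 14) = [3, 15, 14, 1, 4, 5, 6, 7, 0, 16, 10, 8, 12, 11, 9, 17, 13, 2] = (0 3 1 15 17 2 14 9 16 13 11 8)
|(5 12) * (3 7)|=|(3 7)(5 12)|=2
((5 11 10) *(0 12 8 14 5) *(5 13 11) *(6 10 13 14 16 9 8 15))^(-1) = (0 10 6 15 12)(8 9 16)(11 13)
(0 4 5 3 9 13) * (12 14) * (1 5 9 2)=(0 4 9 13)(1 5 3 2)(12 14)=[4, 5, 1, 2, 9, 3, 6, 7, 8, 13, 10, 11, 14, 0, 12]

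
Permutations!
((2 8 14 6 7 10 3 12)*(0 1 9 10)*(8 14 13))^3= (0 10 2 7 9 12 6 1 3 14)(8 13)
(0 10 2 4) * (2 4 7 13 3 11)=(0 10 4)(2 7 13 3 11)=[10, 1, 7, 11, 0, 5, 6, 13, 8, 9, 4, 2, 12, 3]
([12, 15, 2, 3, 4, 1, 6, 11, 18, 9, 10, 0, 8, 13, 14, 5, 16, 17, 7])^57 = (0 18)(7 12)(8 11)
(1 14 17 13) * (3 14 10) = [0, 10, 2, 14, 4, 5, 6, 7, 8, 9, 3, 11, 12, 1, 17, 15, 16, 13] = (1 10 3 14 17 13)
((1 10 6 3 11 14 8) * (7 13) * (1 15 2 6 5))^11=((1 10 5)(2 6 3 11 14 8 15)(7 13))^11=(1 5 10)(2 14 6 8 3 15 11)(7 13)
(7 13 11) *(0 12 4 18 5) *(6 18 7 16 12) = (0 6 18 5)(4 7 13 11 16 12) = [6, 1, 2, 3, 7, 0, 18, 13, 8, 9, 10, 16, 4, 11, 14, 15, 12, 17, 5]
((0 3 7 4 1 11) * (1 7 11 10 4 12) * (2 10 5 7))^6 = (1 7)(5 12)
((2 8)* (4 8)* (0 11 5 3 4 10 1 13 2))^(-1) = (0 8 4 3 5 11)(1 10 2 13)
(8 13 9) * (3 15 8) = (3 15 8 13 9) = [0, 1, 2, 15, 4, 5, 6, 7, 13, 3, 10, 11, 12, 9, 14, 8]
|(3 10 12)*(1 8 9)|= 3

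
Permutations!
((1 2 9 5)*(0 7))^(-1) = ((0 7)(1 2 9 5))^(-1) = (0 7)(1 5 9 2)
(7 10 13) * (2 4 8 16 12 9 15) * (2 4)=(4 8 16 12 9 15)(7 10 13)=[0, 1, 2, 3, 8, 5, 6, 10, 16, 15, 13, 11, 9, 7, 14, 4, 12]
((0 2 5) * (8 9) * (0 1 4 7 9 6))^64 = ((0 2 5 1 4 7 9 8 6))^64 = (0 2 5 1 4 7 9 8 6)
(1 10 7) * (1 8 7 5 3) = [0, 10, 2, 1, 4, 3, 6, 8, 7, 9, 5] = (1 10 5 3)(7 8)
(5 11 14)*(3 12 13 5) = (3 12 13 5 11 14) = [0, 1, 2, 12, 4, 11, 6, 7, 8, 9, 10, 14, 13, 5, 3]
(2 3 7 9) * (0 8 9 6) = (0 8 9 2 3 7 6) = [8, 1, 3, 7, 4, 5, 0, 6, 9, 2]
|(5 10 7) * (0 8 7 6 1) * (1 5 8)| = 6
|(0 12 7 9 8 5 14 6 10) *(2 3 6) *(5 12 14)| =|(0 14 2 3 6 10)(7 9 8 12)| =12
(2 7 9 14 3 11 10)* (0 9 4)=[9, 1, 7, 11, 0, 5, 6, 4, 8, 14, 2, 10, 12, 13, 3]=(0 9 14 3 11 10 2 7 4)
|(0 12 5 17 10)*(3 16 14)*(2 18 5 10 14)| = 21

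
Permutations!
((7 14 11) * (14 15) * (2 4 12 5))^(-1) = ((2 4 12 5)(7 15 14 11))^(-1) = (2 5 12 4)(7 11 14 15)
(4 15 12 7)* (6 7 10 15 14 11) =(4 14 11 6 7)(10 15 12) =[0, 1, 2, 3, 14, 5, 7, 4, 8, 9, 15, 6, 10, 13, 11, 12]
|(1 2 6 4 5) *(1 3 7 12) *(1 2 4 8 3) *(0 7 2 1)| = 12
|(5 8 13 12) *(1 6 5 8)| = |(1 6 5)(8 13 12)| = 3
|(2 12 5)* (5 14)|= 4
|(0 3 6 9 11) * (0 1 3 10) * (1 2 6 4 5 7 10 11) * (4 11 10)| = 6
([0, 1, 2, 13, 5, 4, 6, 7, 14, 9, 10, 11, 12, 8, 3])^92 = (14)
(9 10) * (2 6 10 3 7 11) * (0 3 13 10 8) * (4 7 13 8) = (0 3 13 10 9 8)(2 6 4 7 11) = [3, 1, 6, 13, 7, 5, 4, 11, 0, 8, 9, 2, 12, 10]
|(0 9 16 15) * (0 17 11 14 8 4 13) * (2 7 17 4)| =6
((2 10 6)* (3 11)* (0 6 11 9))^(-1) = (0 9 3 11 10 2 6)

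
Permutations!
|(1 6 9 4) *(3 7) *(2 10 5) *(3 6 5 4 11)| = |(1 5 2 10 4)(3 7 6 9 11)| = 5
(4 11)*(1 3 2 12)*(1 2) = [0, 3, 12, 1, 11, 5, 6, 7, 8, 9, 10, 4, 2] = (1 3)(2 12)(4 11)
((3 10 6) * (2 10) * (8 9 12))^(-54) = (12)(2 6)(3 10)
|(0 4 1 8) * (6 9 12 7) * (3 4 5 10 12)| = |(0 5 10 12 7 6 9 3 4 1 8)| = 11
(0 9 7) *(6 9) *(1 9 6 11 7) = (0 11 7)(1 9) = [11, 9, 2, 3, 4, 5, 6, 0, 8, 1, 10, 7]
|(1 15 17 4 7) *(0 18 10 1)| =|(0 18 10 1 15 17 4 7)| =8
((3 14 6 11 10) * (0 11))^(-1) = (0 6 14 3 10 11)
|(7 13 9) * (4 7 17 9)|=|(4 7 13)(9 17)|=6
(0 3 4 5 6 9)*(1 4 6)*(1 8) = (0 3 6 9)(1 4 5 8) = [3, 4, 2, 6, 5, 8, 9, 7, 1, 0]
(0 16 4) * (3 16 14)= (0 14 3 16 4)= [14, 1, 2, 16, 0, 5, 6, 7, 8, 9, 10, 11, 12, 13, 3, 15, 4]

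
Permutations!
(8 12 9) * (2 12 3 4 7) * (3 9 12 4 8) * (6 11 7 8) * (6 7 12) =(2 4 8 9 3 7)(6 11 12) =[0, 1, 4, 7, 8, 5, 11, 2, 9, 3, 10, 12, 6]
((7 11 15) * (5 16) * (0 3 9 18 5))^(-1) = ((0 3 9 18 5 16)(7 11 15))^(-1) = (0 16 5 18 9 3)(7 15 11)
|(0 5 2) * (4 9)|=|(0 5 2)(4 9)|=6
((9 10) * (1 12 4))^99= ((1 12 4)(9 10))^99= (12)(9 10)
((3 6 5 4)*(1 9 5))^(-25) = (1 6 3 4 5 9)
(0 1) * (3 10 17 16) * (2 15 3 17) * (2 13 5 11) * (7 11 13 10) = (0 1)(2 15 3 7 11)(5 13)(16 17) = [1, 0, 15, 7, 4, 13, 6, 11, 8, 9, 10, 2, 12, 5, 14, 3, 17, 16]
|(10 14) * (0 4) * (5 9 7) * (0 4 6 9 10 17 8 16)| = 10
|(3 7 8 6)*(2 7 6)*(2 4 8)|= 2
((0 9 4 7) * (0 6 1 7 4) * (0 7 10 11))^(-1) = (0 11 10 1 6 7 9)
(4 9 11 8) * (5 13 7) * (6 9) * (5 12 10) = (4 6 9 11 8)(5 13 7 12 10) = [0, 1, 2, 3, 6, 13, 9, 12, 4, 11, 5, 8, 10, 7]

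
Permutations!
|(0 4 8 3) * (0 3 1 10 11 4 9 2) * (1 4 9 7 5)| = |(0 7 5 1 10 11 9 2)(4 8)| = 8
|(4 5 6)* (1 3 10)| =|(1 3 10)(4 5 6)| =3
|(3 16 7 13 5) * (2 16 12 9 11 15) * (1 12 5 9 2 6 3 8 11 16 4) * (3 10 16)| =44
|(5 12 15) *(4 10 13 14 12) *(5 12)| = 10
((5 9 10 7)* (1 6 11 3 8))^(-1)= ((1 6 11 3 8)(5 9 10 7))^(-1)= (1 8 3 11 6)(5 7 10 9)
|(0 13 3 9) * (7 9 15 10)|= 7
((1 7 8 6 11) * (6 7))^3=((1 6 11)(7 8))^3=(11)(7 8)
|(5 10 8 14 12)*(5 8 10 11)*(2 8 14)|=|(2 8)(5 11)(12 14)|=2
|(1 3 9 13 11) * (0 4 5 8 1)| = |(0 4 5 8 1 3 9 13 11)| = 9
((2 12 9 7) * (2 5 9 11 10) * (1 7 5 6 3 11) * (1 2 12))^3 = ((1 7 6 3 11 10 12 2)(5 9))^3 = (1 3 12 7 11 2 6 10)(5 9)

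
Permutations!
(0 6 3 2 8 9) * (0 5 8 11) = [6, 1, 11, 2, 4, 8, 3, 7, 9, 5, 10, 0] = (0 6 3 2 11)(5 8 9)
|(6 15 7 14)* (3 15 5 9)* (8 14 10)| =|(3 15 7 10 8 14 6 5 9)| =9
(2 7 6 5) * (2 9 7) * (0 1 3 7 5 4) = [1, 3, 2, 7, 0, 9, 4, 6, 8, 5] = (0 1 3 7 6 4)(5 9)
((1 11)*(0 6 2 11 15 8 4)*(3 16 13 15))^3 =(0 11 16 8 6 1 13 4 2 3 15)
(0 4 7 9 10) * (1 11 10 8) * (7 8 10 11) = (11)(0 4 8 1 7 9 10) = [4, 7, 2, 3, 8, 5, 6, 9, 1, 10, 0, 11]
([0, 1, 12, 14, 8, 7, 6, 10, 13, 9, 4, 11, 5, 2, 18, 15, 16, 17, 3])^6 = (18)(2 8 10 5)(4 7 12 13)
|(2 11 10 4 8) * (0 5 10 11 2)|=5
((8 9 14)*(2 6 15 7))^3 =((2 6 15 7)(8 9 14))^3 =(2 7 15 6)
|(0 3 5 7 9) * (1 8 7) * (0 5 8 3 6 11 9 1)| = |(0 6 11 9 5)(1 3 8 7)| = 20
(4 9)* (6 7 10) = (4 9)(6 7 10) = [0, 1, 2, 3, 9, 5, 7, 10, 8, 4, 6]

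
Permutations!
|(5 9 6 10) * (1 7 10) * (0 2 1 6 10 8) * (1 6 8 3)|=12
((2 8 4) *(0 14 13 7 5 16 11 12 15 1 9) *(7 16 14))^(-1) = (0 9 1 15 12 11 16 13 14 5 7)(2 4 8)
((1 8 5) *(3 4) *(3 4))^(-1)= (1 5 8)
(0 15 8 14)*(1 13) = (0 15 8 14)(1 13) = [15, 13, 2, 3, 4, 5, 6, 7, 14, 9, 10, 11, 12, 1, 0, 8]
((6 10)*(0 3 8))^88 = (10)(0 3 8)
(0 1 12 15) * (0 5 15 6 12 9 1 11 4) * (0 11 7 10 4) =[7, 9, 2, 3, 11, 15, 12, 10, 8, 1, 4, 0, 6, 13, 14, 5] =(0 7 10 4 11)(1 9)(5 15)(6 12)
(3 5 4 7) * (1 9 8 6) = (1 9 8 6)(3 5 4 7) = [0, 9, 2, 5, 7, 4, 1, 3, 6, 8]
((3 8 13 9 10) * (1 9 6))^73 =(1 3 6 10 13 9 8)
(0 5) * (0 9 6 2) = (0 5 9 6 2) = [5, 1, 0, 3, 4, 9, 2, 7, 8, 6]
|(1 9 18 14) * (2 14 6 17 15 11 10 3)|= 11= |(1 9 18 6 17 15 11 10 3 2 14)|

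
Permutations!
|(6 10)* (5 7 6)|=4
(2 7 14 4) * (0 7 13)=[7, 1, 13, 3, 2, 5, 6, 14, 8, 9, 10, 11, 12, 0, 4]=(0 7 14 4 2 13)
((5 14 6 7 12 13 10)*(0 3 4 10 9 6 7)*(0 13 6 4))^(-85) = ((0 3)(4 10 5 14 7 12 6 13 9))^(-85) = (0 3)(4 12 10 6 5 13 14 9 7)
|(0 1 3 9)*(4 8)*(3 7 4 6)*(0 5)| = 9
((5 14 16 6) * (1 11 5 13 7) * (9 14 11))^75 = ((1 9 14 16 6 13 7)(5 11))^75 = (1 13 16 9 7 6 14)(5 11)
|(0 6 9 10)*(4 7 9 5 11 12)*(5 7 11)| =15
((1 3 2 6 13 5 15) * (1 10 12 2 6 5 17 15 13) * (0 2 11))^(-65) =((0 2 5 13 17 15 10 12 11)(1 3 6))^(-65) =(0 12 15 13 2 11 10 17 5)(1 3 6)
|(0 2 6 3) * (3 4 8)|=6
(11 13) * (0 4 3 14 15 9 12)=(0 4 3 14 15 9 12)(11 13)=[4, 1, 2, 14, 3, 5, 6, 7, 8, 12, 10, 13, 0, 11, 15, 9]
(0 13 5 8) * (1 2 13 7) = (0 7 1 2 13 5 8) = [7, 2, 13, 3, 4, 8, 6, 1, 0, 9, 10, 11, 12, 5]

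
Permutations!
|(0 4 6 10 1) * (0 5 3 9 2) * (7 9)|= |(0 4 6 10 1 5 3 7 9 2)|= 10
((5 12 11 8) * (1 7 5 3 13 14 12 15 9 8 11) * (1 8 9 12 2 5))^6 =((1 7)(2 5 15 12 8 3 13 14))^6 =(2 13 8 15)(3 12 5 14)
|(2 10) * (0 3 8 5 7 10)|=7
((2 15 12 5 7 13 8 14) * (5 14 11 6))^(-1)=((2 15 12 14)(5 7 13 8 11 6))^(-1)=(2 14 12 15)(5 6 11 8 13 7)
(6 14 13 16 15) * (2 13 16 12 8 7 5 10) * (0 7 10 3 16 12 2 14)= [7, 1, 13, 16, 4, 3, 0, 5, 10, 9, 14, 11, 8, 2, 12, 6, 15]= (0 7 5 3 16 15 6)(2 13)(8 10 14 12)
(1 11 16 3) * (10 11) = [0, 10, 2, 1, 4, 5, 6, 7, 8, 9, 11, 16, 12, 13, 14, 15, 3] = (1 10 11 16 3)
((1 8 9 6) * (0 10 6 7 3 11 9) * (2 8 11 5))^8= (0 5 9 6 8 3 11 10 2 7 1)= ((0 10 6 1 11 9 7 3 5 2 8))^8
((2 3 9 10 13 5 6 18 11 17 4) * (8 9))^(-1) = (2 4 17 11 18 6 5 13 10 9 8 3)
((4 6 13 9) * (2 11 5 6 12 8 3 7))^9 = (2 3 12 9 6 11 7 8 4 13 5)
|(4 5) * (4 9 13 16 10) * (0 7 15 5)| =9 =|(0 7 15 5 9 13 16 10 4)|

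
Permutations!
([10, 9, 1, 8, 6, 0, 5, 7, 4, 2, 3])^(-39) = [8, 1, 2, 6, 0, 3, 10, 7, 5, 9, 4]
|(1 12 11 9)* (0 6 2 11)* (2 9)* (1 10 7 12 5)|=6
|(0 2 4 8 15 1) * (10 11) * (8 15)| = |(0 2 4 15 1)(10 11)| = 10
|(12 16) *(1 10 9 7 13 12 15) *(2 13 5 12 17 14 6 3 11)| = |(1 10 9 7 5 12 16 15)(2 13 17 14 6 3 11)| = 56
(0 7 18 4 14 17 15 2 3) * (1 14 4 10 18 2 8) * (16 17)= (0 7 2 3)(1 14 16 17 15 8)(10 18)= [7, 14, 3, 0, 4, 5, 6, 2, 1, 9, 18, 11, 12, 13, 16, 8, 17, 15, 10]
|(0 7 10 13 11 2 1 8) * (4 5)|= |(0 7 10 13 11 2 1 8)(4 5)|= 8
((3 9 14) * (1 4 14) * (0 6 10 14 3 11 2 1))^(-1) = (0 9 3 4 1 2 11 14 10 6)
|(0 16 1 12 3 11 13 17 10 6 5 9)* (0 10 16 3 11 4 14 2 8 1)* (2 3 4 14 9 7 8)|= |(0 4 9 10 6 5 7 8 1 12 11 13 17 16)(3 14)|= 14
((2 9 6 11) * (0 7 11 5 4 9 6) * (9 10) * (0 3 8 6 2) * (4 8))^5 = (0 11 7)(3 4 10 9)(5 6 8)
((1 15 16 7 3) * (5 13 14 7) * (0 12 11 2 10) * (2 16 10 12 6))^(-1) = (0 10 15 1 3 7 14 13 5 16 11 12 2 6)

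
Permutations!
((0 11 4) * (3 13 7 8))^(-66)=(3 7)(8 13)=((0 11 4)(3 13 7 8))^(-66)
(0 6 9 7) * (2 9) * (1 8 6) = [1, 8, 9, 3, 4, 5, 2, 0, 6, 7] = (0 1 8 6 2 9 7)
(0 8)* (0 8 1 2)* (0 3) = (8)(0 1 2 3) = [1, 2, 3, 0, 4, 5, 6, 7, 8]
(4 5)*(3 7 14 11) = (3 7 14 11)(4 5) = [0, 1, 2, 7, 5, 4, 6, 14, 8, 9, 10, 3, 12, 13, 11]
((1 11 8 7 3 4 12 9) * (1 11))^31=(3 9 7 12 8 4 11)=((3 4 12 9 11 8 7))^31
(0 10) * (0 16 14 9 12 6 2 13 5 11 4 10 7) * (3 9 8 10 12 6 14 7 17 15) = [17, 1, 13, 9, 12, 11, 2, 0, 10, 6, 16, 4, 14, 5, 8, 3, 7, 15] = (0 17 15 3 9 6 2 13 5 11 4 12 14 8 10 16 7)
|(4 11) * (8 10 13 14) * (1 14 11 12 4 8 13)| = |(1 14 13 11 8 10)(4 12)| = 6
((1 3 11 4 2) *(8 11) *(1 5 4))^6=(1 8)(3 11)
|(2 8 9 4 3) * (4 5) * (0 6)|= |(0 6)(2 8 9 5 4 3)|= 6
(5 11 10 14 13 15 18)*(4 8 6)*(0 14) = [14, 1, 2, 3, 8, 11, 4, 7, 6, 9, 0, 10, 12, 15, 13, 18, 16, 17, 5] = (0 14 13 15 18 5 11 10)(4 8 6)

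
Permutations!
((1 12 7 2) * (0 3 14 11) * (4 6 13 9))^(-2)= ((0 3 14 11)(1 12 7 2)(4 6 13 9))^(-2)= (0 14)(1 7)(2 12)(3 11)(4 13)(6 9)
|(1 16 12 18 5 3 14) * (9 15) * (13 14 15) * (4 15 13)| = 24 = |(1 16 12 18 5 3 13 14)(4 15 9)|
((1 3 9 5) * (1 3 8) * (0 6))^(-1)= (0 6)(1 8)(3 5 9)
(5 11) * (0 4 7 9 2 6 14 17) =(0 4 7 9 2 6 14 17)(5 11) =[4, 1, 6, 3, 7, 11, 14, 9, 8, 2, 10, 5, 12, 13, 17, 15, 16, 0]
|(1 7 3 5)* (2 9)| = |(1 7 3 5)(2 9)| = 4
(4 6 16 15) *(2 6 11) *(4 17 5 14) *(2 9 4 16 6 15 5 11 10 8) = [0, 1, 15, 3, 10, 14, 6, 7, 2, 4, 8, 9, 12, 13, 16, 17, 5, 11] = (2 15 17 11 9 4 10 8)(5 14 16)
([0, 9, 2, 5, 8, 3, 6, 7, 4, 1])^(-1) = (1 9)(3 5)(4 8)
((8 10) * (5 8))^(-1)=((5 8 10))^(-1)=(5 10 8)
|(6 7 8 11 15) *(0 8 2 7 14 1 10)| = |(0 8 11 15 6 14 1 10)(2 7)| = 8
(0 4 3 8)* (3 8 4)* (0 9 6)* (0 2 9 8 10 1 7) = [3, 7, 9, 4, 10, 5, 2, 0, 8, 6, 1] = (0 3 4 10 1 7)(2 9 6)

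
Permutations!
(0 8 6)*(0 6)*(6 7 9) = (0 8)(6 7 9) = [8, 1, 2, 3, 4, 5, 7, 9, 0, 6]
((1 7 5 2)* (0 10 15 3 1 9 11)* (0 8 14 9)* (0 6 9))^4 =(0 1 6 14 3 2 8 15 5 11 10 7 9)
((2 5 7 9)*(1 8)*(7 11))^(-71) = ((1 8)(2 5 11 7 9))^(-71) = (1 8)(2 9 7 11 5)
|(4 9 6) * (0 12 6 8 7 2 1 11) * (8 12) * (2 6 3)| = 11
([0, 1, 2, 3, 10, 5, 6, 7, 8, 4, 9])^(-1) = (4 9 10)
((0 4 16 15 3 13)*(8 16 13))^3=(3 15 16 8)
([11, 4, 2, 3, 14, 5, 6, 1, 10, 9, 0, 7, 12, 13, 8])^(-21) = (0 1 8 11 4 10 7 14)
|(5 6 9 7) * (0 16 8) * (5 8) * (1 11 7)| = 9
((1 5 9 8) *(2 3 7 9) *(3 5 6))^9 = (1 7)(2 5)(3 8)(6 9)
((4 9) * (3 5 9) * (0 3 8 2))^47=(0 8 9 3 2 4 5)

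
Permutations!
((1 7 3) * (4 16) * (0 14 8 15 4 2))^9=(0 8 4 2 14 15 16)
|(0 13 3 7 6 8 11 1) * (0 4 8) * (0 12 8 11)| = |(0 13 3 7 6 12 8)(1 4 11)| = 21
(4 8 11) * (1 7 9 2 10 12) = (1 7 9 2 10 12)(4 8 11) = [0, 7, 10, 3, 8, 5, 6, 9, 11, 2, 12, 4, 1]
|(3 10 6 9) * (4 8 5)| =12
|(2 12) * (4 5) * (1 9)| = 2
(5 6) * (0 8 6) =(0 8 6 5) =[8, 1, 2, 3, 4, 0, 5, 7, 6]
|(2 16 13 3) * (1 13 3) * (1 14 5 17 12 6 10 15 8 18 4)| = 12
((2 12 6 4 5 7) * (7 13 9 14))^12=(2 4 9)(5 14 12)(6 13 7)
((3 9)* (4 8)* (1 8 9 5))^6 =(9)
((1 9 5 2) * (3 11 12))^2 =(1 5)(2 9)(3 12 11)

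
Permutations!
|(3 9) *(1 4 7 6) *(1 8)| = 10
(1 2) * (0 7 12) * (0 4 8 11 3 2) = (0 7 12 4 8 11 3 2 1) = [7, 0, 1, 2, 8, 5, 6, 12, 11, 9, 10, 3, 4]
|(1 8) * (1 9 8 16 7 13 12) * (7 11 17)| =14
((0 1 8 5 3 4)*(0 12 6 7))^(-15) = (0 5 12)(1 3 6)(4 7 8)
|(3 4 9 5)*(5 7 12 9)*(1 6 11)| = 3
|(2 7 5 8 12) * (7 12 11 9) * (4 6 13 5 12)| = |(2 4 6 13 5 8 11 9 7 12)| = 10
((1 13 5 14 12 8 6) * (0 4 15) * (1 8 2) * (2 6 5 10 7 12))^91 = (0 4 15)(1 13 10 7 12 6 8 5 14 2)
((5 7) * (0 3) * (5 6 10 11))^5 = (11)(0 3)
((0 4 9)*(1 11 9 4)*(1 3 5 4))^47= (0 11 4 3 9 1 5)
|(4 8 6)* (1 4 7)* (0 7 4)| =3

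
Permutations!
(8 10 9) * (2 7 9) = (2 7 9 8 10) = [0, 1, 7, 3, 4, 5, 6, 9, 10, 8, 2]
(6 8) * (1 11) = (1 11)(6 8) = [0, 11, 2, 3, 4, 5, 8, 7, 6, 9, 10, 1]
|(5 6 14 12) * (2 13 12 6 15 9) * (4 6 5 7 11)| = 11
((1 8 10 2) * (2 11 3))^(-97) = (1 2 3 11 10 8)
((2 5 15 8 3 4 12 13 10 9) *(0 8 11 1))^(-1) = (0 1 11 15 5 2 9 10 13 12 4 3 8)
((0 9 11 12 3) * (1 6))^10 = (12)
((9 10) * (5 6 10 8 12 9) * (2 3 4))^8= ((2 3 4)(5 6 10)(8 12 9))^8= (2 4 3)(5 10 6)(8 9 12)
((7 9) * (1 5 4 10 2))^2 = ((1 5 4 10 2)(7 9))^2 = (1 4 2 5 10)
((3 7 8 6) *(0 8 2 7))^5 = (0 8 6 3)(2 7)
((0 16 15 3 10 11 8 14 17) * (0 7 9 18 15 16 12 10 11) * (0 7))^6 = ((0 12 10 7 9 18 15 3 11 8 14 17))^6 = (0 15)(3 12)(7 8)(9 14)(10 11)(17 18)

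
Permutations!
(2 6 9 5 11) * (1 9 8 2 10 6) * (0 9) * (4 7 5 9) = (0 4 7 5 11 10 6 8 2 1) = [4, 0, 1, 3, 7, 11, 8, 5, 2, 9, 6, 10]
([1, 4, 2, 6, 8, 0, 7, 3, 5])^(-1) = (0 5 8 4 1)(3 7 6)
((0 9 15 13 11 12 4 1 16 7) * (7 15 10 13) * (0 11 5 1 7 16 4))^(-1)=(0 12 11 7 4 1 5 13 10 9)(15 16)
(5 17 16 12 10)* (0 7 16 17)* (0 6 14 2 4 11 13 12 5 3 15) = [7, 1, 4, 15, 11, 6, 14, 16, 8, 9, 3, 13, 10, 12, 2, 0, 5, 17] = (17)(0 7 16 5 6 14 2 4 11 13 12 10 3 15)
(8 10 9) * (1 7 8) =(1 7 8 10 9) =[0, 7, 2, 3, 4, 5, 6, 8, 10, 1, 9]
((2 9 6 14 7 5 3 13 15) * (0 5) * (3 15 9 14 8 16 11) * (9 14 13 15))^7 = ((0 5 9 6 8 16 11 3 15 2 13 14 7))^7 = (0 3 5 15 9 2 6 13 8 14 16 7 11)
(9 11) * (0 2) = (0 2)(9 11) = [2, 1, 0, 3, 4, 5, 6, 7, 8, 11, 10, 9]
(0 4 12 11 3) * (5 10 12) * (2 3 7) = (0 4 5 10 12 11 7 2 3) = [4, 1, 3, 0, 5, 10, 6, 2, 8, 9, 12, 7, 11]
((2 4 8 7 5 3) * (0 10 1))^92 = (0 1 10)(2 8 5)(3 4 7)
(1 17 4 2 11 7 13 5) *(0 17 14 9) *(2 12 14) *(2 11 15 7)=(0 17 4 12 14 9)(1 11 2 15 7 13 5)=[17, 11, 15, 3, 12, 1, 6, 13, 8, 0, 10, 2, 14, 5, 9, 7, 16, 4]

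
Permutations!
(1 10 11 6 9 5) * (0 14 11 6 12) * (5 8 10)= [14, 5, 2, 3, 4, 1, 9, 7, 10, 8, 6, 12, 0, 13, 11]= (0 14 11 12)(1 5)(6 9 8 10)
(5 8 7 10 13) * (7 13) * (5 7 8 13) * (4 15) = (4 15)(5 13 7 10 8) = [0, 1, 2, 3, 15, 13, 6, 10, 5, 9, 8, 11, 12, 7, 14, 4]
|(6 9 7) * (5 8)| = |(5 8)(6 9 7)| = 6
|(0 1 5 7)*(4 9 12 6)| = 4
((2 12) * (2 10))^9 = ((2 12 10))^9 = (12)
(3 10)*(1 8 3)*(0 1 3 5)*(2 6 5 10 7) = (0 1 8 10 3 7 2 6 5) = [1, 8, 6, 7, 4, 0, 5, 2, 10, 9, 3]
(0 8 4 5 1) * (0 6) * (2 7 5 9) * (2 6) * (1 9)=(0 8 4 1 2 7 5 9 6)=[8, 2, 7, 3, 1, 9, 0, 5, 4, 6]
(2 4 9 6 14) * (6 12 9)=[0, 1, 4, 3, 6, 5, 14, 7, 8, 12, 10, 11, 9, 13, 2]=(2 4 6 14)(9 12)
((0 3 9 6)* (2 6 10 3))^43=(0 2 6)(3 9 10)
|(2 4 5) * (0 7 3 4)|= |(0 7 3 4 5 2)|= 6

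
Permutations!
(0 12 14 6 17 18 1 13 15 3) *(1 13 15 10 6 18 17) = (0 12 14 18 13 10 6 1 15 3) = [12, 15, 2, 0, 4, 5, 1, 7, 8, 9, 6, 11, 14, 10, 18, 3, 16, 17, 13]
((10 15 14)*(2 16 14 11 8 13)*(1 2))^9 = ((1 2 16 14 10 15 11 8 13))^9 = (16)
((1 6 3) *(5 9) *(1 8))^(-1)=(1 8 3 6)(5 9)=((1 6 3 8)(5 9))^(-1)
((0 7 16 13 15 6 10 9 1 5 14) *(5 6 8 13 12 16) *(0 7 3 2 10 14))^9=(0 5 7 14 6 1 9 10 2 3)(12 16)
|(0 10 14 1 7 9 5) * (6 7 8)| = 9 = |(0 10 14 1 8 6 7 9 5)|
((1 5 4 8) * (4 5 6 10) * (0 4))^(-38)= ((0 4 8 1 6 10))^(-38)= (0 6 8)(1 4 10)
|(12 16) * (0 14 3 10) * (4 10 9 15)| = 14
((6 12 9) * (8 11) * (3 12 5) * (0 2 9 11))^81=(12)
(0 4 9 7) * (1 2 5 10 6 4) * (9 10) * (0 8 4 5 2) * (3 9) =(0 1)(3 9 7 8 4 10 6 5) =[1, 0, 2, 9, 10, 3, 5, 8, 4, 7, 6]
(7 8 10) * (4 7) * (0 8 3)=[8, 1, 2, 0, 7, 5, 6, 3, 10, 9, 4]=(0 8 10 4 7 3)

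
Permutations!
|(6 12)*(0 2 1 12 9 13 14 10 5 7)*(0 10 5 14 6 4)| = 60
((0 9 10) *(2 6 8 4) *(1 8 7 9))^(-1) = ((0 1 8 4 2 6 7 9 10))^(-1) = (0 10 9 7 6 2 4 8 1)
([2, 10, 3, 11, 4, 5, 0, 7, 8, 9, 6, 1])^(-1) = [6, 11, 0, 2, 4, 5, 10, 7, 8, 9, 1, 3]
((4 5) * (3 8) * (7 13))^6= ((3 8)(4 5)(7 13))^6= (13)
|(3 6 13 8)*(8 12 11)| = 6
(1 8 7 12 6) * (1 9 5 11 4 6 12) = (12)(1 8 7)(4 6 9 5 11) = [0, 8, 2, 3, 6, 11, 9, 1, 7, 5, 10, 4, 12]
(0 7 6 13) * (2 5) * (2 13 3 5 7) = (0 2 7 6 3 5 13) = [2, 1, 7, 5, 4, 13, 3, 6, 8, 9, 10, 11, 12, 0]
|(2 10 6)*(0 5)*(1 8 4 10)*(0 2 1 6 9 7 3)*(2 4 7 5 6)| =12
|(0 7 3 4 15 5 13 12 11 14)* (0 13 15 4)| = 12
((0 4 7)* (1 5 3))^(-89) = ((0 4 7)(1 5 3))^(-89) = (0 4 7)(1 5 3)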